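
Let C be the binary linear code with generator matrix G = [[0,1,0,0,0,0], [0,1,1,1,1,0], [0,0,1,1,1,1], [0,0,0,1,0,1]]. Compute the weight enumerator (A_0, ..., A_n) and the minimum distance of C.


Weight distribution: A_0 = 1, A_1 = 3, A_2 = 4, A_3 = 4, A_4 = 3, A_5 = 1. Minimum distance d = 1.

Enumerate all 2^4 = 16 messages m ∈ F_2^4.
For each, compute codeword c = mG in F_2^6, then tally its weight.
  m = 0000 → c = 000000, weight = 0.
  m = 1000 → c = 010000, weight = 1.
  m = 0100 → c = 011110, weight = 4.
  m = 1100 → c = 001110, weight = 3.
  m = 0010 → c = 001111, weight = 4.
  m = 1010 → c = 011111, weight = 5.
  m = 0110 → c = 010001, weight = 2.
  m = 1110 → c = 000001, weight = 1.
  m = 0001 → c = 000101, weight = 2.
  m = 1001 → c = 010101, weight = 3.
  m = 0101 → c = 011011, weight = 4.
  m = 1101 → c = 001011, weight = 3.
  m = 0011 → c = 001010, weight = 2.
  m = 1011 → c = 011010, weight = 3.
  m = 0111 → c = 010100, weight = 2.
  m = 1111 → c = 000100, weight = 1.
Tally weights:
  weight 0: 1 codewords.
  weight 1: 3 codewords.
  weight 2: 4 codewords.
  weight 3: 4 codewords.
  weight 4: 3 codewords.
  weight 5: 1 codewords.
Minimum distance d = smallest w > 0 with A_w > 0 = 1.
Sanity: Σ A_w = 16 = 2^4 = 16 ✓.


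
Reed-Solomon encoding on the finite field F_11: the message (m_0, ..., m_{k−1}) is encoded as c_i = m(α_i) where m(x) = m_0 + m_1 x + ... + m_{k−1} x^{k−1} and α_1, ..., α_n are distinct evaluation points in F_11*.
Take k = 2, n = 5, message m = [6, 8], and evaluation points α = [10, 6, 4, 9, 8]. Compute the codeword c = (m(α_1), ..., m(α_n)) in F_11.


c = [9, 10, 5, 1, 4]

Message polynomial: m(x) = 6 + 8·x (mod 11).
For each evaluation point α_i, compute m(α_i) mod 11:
  α_1 = 10: Horner steps 8 → 9, so m(10) = 9.
  α_2 = 6: Horner steps 8 → 10, so m(6) = 10.
  α_3 = 4: Horner steps 8 → 5, so m(4) = 5.
  α_4 = 9: Horner steps 8 → 1, so m(9) = 1.
  α_5 = 8: Horner steps 8 → 4, so m(8) = 4.
Codeword c = [9, 10, 5, 1, 4] ∈ F_11^5.


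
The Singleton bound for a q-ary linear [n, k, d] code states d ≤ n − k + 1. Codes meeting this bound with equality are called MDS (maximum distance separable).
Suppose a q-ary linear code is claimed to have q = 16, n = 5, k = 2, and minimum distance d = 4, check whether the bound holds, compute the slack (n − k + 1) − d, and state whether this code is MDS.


Singleton RHS = n − k + 1 = 4, slack = 0, bound satisfied, MDS.

Singleton bound: d ≤ n − k + 1.
Here n = 5, k = 2, so n − k + 1 = 4.
Given d = 4, check d ≤ 4: YES.
Slack = (n − k + 1) − d = 0.
The code is MDS (slack = 0).
Description: the claimed parameters are [5, 2, 4]_16; such a code would be MDS (meets Singleton bound).


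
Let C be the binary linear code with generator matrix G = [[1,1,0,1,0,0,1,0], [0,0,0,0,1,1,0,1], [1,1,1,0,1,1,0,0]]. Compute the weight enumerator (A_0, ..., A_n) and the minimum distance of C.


Weight distribution: A_0 = 1, A_3 = 1, A_4 = 3, A_5 = 2, A_7 = 1. Minimum distance d = 3.

Enumerate all 2^3 = 8 messages m ∈ F_2^3.
For each, compute codeword c = mG in F_2^8, then tally its weight.
  m = 000 → c = 00000000, weight = 0.
  m = 100 → c = 11010010, weight = 4.
  m = 010 → c = 00001101, weight = 3.
  m = 110 → c = 11011111, weight = 7.
  m = 001 → c = 11101100, weight = 5.
  m = 101 → c = 00111110, weight = 5.
  m = 011 → c = 11100001, weight = 4.
  m = 111 → c = 00110011, weight = 4.
Tally weights:
  weight 0: 1 codewords.
  weight 3: 1 codewords.
  weight 4: 3 codewords.
  weight 5: 2 codewords.
  weight 7: 1 codewords.
Minimum distance d = smallest w > 0 with A_w > 0 = 3.
Sanity: Σ A_w = 8 = 2^3 = 8 ✓.


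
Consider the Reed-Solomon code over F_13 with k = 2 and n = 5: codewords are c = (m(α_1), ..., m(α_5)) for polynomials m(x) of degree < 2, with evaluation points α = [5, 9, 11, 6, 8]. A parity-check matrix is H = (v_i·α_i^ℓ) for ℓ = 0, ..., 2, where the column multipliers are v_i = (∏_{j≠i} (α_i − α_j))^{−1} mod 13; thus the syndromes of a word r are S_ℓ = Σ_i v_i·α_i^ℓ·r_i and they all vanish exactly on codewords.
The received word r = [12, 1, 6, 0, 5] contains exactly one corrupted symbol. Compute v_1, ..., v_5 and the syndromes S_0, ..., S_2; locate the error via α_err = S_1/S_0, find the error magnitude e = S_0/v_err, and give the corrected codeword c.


S = (3, 2, 10), error at position 1, error magnitude e = 8, c = [4, 1, 6, 0, 5].

Step 1: column multipliers v_i = (∏_{j≠i}(α_i − α_j))^{−1} mod 13.
  i = 1 (α = 5): (5−9)(5−11)(5−6)(5−8) = (−4)·(−6)·(−1)·(−3) = 72 ≡ 7, so v_1 = 7^{−1} = 2 (mod 13).
  i = 2 (α = 9): (9−5)(9−11)(9−6)(9−8) = 4·(−2)·3·1 = −24 ≡ 2, so v_2 = 2^{−1} = 7 (mod 13).
  i = 3 (α = 11): (11−5)(11−9)(11−6)(11−8) = 6·2·5·3 = 180 ≡ 11, so v_3 = 11^{−1} = 6 (mod 13).
  i = 4 (α = 6): (6−5)(6−9)(6−11)(6−8) = 1·(−3)·(−5)·(−2) = −30 ≡ 9, so v_4 = 9^{−1} = 3 (mod 13).
  i = 5 (α = 8): (8−5)(8−9)(8−11)(8−6) = 3·(−1)·(−3)·2 = 18 ≡ 5, so v_5 = 5^{−1} = 8 (mod 13).
  v = [2, 7, 6, 3, 8].
Step 2: syndromes of r = [12, 1, 6, 0, 5] (all sums mod 13).
  S_0 = Σ v_i r_i = 2·12 + 7·1 + 6·6 + 3·0 + 8·5 = 107 ≡ 3.
  S_1 = Σ v_i α_i r_i = 2·5·12 + 7·9·1 + 6·11·6 + 3·6·0 + 8·8·5 = 899 ≡ 2.
  α_i^2 mod 13 = [12, 3, 4, 10, 12].
  S_2 = Σ v_i α_i^2 r_i = 2·12·12 + 7·3·1 + 6·4·6 + 3·10·0 + 8·12·5 = 933 ≡ 10.
  S = (3, 2, 10) ≠ 0, so r is not a codeword (an error is present).
Step 3: locate the error. For a single error e at position i, S_ℓ = v_i·e·α_i^ℓ, so α_err = S_1/S_0.
  S_0^{−1} = 3^{−1} = 9 (mod 13), so α_err = 2·9 = 18 ≡ 5 = α_1. Error position i = 1.
  Consistency check: S_2/S_1 = 10·7 = 70 ≡ 5 = α_err ✓ (single-error assumption holds).
Step 4: error magnitude e = S_0/v_1 = S_0·∏_{j≠1}(α_1 − α_j) = 3·7 = 21 ≡ 8 (mod 13).
Step 5: correct position 1: c_1 = r_1 − e = 12 − 8 ≡ 4 (mod 13). Hence c = [4, 1, 6, 0, 5].
  Check: interpolating c through the α_i gives m(x) = 11 + 9·x (degree < 2) with m(α_i) = c_i for every i, so c is indeed a codeword.


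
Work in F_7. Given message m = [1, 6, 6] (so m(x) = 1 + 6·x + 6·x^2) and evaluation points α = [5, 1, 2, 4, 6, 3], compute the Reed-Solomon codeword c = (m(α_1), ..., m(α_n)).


c = [6, 6, 2, 2, 1, 3]

Message polynomial: m(x) = 1 + 6·x + 6·x^2 (mod 7).
For each evaluation point α_i, compute m(α_i) mod 7:
  α_1 = 5: Horner steps 6 → 1 → 6, so m(5) = 6.
  α_2 = 1: Horner steps 6 → 5 → 6, so m(1) = 6.
  α_3 = 2: Horner steps 6 → 4 → 2, so m(2) = 2.
  α_4 = 4: Horner steps 6 → 2 → 2, so m(4) = 2.
  α_5 = 6: Horner steps 6 → 0 → 1, so m(6) = 1.
  α_6 = 3: Horner steps 6 → 3 → 3, so m(3) = 3.
Codeword c = [6, 6, 2, 2, 1, 3] ∈ F_7^6.


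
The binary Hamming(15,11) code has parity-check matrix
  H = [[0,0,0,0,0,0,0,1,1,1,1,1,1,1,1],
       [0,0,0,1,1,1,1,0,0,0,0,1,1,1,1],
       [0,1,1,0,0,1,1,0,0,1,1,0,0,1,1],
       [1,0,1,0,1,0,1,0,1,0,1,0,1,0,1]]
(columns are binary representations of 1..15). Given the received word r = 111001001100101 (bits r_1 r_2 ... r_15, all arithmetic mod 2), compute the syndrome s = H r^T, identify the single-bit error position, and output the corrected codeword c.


s = (0, 1, 1, 1)^T, error position = 7, corrected codeword c = 111001101100101

Compute s = H r^T mod 2 one row at a time:
  s_1 = 0 + 1 + 1 + 0 + 0 + 1 + 0 + 1 = 4 ≡ 0 (mod 2).
  s_2 = 0 + 0 + 1 + 0 + 0 + 1 + 0 + 1 = 3 ≡ 1 (mod 2).
  s_3 = 1 + 1 + 1 + 0 + 1 + 0 + 0 + 1 = 5 ≡ 1 (mod 2).
  s_4 = 1 + 1 + 0 + 0 + 1 + 0 + 1 + 1 = 5 ≡ 1 (mod 2).
s = (0, 1, 1, 1)^T — this equals column 7 of H (binary 0111), so error is at position 7.
Correct: flip bit 7 of r = 111001001100101 to get c = 111001101100101.


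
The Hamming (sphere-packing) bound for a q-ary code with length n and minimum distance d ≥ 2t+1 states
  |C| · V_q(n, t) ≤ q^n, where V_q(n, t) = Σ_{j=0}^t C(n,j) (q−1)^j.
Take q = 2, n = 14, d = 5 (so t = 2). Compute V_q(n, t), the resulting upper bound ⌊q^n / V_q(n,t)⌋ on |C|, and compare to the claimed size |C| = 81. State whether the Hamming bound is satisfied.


V_q(n, t) = 106, q^n = 16384, Hamming bound = 154, |C| = 81 ≤ bound (satisfied).

Step 1: Compute V_q(n, t) = Σ_{j=0}^2 C(n, j) (q−1)^j.
  j = 0: C(14,0)·(1)^0 = 1·1 = 1.
  j = 1: C(14,1)·(1)^1 = 14·1 = 14.
  j = 2: C(14,2)·(1)^2 = 91·1 = 91.
  V_q(n, t) = 1 + 14 + 91 = 106.
Step 2: q^n = 2^14 = 16384.
Step 3: Hamming bound ⌊q^n / V_q(n,t)⌋ = ⌊16384/106⌋ = 154.
Step 4: Compare |C| = 81 to 154: satisfied.
The claimed |C| lies below the Hamming bound.


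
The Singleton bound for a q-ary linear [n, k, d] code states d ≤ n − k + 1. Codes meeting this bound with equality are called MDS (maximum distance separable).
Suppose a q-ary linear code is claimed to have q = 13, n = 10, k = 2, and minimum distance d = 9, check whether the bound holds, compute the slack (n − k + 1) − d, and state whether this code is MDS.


Singleton RHS = n − k + 1 = 9, slack = 0, bound satisfied, MDS.

Singleton bound: d ≤ n − k + 1.
Here n = 10, k = 2, so n − k + 1 = 9.
Given d = 9, check d ≤ 9: YES.
Slack = (n − k + 1) − d = 0.
The code is MDS (slack = 0).
Description: the claimed parameters are [10, 2, 9]_13; such a code would be MDS (meets Singleton bound).


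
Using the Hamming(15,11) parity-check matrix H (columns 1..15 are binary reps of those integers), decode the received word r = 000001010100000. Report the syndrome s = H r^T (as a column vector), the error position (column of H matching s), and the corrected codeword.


s = (0, 1, 0, 0)^T, error position = 4, corrected codeword c = 000101010100000

Compute s = H r^T mod 2 one row at a time:
  s_1 = 1 + 0 + 1 + 0 + 0 + 0 + 0 + 0 = 2 ≡ 0 (mod 2).
  s_2 = 0 + 0 + 1 + 0 + 0 + 0 + 0 + 0 = 1 ≡ 1 (mod 2).
  s_3 = 0 + 0 + 1 + 0 + 1 + 0 + 0 + 0 = 2 ≡ 0 (mod 2).
  s_4 = 0 + 0 + 0 + 0 + 0 + 0 + 0 + 0 = 0 ≡ 0 (mod 2).
s = (0, 1, 0, 0)^T — this equals column 4 of H (binary 0100), so error is at position 4.
Correct: flip bit 4 of r = 000001010100000 to get c = 000101010100000.


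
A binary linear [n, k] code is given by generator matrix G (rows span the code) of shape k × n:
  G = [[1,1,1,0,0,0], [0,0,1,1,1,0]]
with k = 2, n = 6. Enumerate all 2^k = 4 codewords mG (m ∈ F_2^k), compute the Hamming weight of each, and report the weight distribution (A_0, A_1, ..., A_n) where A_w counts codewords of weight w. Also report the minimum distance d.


Weight distribution: A_0 = 1, A_3 = 2, A_4 = 1. Minimum distance d = 3.

Enumerate all 2^2 = 4 messages m ∈ F_2^2.
For each, compute codeword c = mG in F_2^6, then tally its weight.
  m = 00 → c = 000000, weight = 0.
  m = 10 → c = 111000, weight = 3.
  m = 01 → c = 001110, weight = 3.
  m = 11 → c = 110110, weight = 4.
Tally weights:
  weight 0: 1 codewords.
  weight 3: 2 codewords.
  weight 4: 1 codewords.
Minimum distance d = smallest w > 0 with A_w > 0 = 3.
Sanity: Σ A_w = 4 = 2^2 = 4 ✓.


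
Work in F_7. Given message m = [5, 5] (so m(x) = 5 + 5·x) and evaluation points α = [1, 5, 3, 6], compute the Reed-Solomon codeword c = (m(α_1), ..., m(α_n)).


c = [3, 2, 6, 0]

Message polynomial: m(x) = 5 + 5·x (mod 7).
For each evaluation point α_i, compute m(α_i) mod 7:
  α_1 = 1: Horner steps 5 → 3, so m(1) = 3.
  α_2 = 5: Horner steps 5 → 2, so m(5) = 2.
  α_3 = 3: Horner steps 5 → 6, so m(3) = 6.
  α_4 = 6: Horner steps 5 → 0, so m(6) = 0.
Codeword c = [3, 2, 6, 0] ∈ F_7^4.


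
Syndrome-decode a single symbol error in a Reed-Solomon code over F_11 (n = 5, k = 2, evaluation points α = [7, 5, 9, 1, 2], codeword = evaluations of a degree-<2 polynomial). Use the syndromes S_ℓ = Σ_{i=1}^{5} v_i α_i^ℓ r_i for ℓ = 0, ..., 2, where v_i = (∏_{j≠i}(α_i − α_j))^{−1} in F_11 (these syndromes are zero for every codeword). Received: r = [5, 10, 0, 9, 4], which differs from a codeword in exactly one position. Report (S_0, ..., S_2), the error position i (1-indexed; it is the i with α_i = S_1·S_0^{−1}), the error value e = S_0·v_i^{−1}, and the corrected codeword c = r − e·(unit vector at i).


S = (5, 10, 9), error at position 5, error magnitude e = 3, c = [5, 10, 0, 9, 1].

Step 1: column multipliers v_i = (∏_{j≠i}(α_i − α_j))^{−1} mod 11.
  i = 1 (α = 7): (7−5)(7−9)(7−1)(7−2) = 2·(−2)·6·5 = −120 ≡ 1, so v_1 = 1^{−1} = 1 (mod 11).
  i = 2 (α = 5): (5−7)(5−9)(5−1)(5−2) = (−2)·(−4)·4·3 = 96 ≡ 8, so v_2 = 8^{−1} = 7 (mod 11).
  i = 3 (α = 9): (9−7)(9−5)(9−1)(9−2) = 2·4·8·7 = 448 ≡ 8, so v_3 = 8^{−1} = 7 (mod 11).
  i = 4 (α = 1): (1−7)(1−5)(1−9)(1−2) = (−6)·(−4)·(−8)·(−1) = 192 ≡ 5, so v_4 = 5^{−1} = 9 (mod 11).
  i = 5 (α = 2): (2−7)(2−5)(2−9)(2−1) = (−5)·(−3)·(−7)·1 = −105 ≡ 5, so v_5 = 5^{−1} = 9 (mod 11).
  v = [1, 7, 7, 9, 9].
Step 2: syndromes of r = [5, 10, 0, 9, 4] (all sums mod 11).
  S_0 = Σ v_i r_i = 1·5 + 7·10 + 7·0 + 9·9 + 9·4 = 192 ≡ 5.
  S_1 = Σ v_i α_i r_i = 1·7·5 + 7·5·10 + 7·9·0 + 9·1·9 + 9·2·4 = 538 ≡ 10.
  α_i^2 mod 11 = [5, 3, 4, 1, 4].
  S_2 = Σ v_i α_i^2 r_i = 1·5·5 + 7·3·10 + 7·4·0 + 9·1·9 + 9·4·4 = 460 ≡ 9.
  S = (5, 10, 9) ≠ 0, so r is not a codeword (an error is present).
Step 3: locate the error. For a single error e at position i, S_ℓ = v_i·e·α_i^ℓ, so α_err = S_1/S_0.
  S_0^{−1} = 5^{−1} = 9 (mod 11), so α_err = 10·9 = 90 ≡ 2 = α_5. Error position i = 5.
  Consistency check: S_2/S_1 = 9·10 = 90 ≡ 2 = α_err ✓ (single-error assumption holds).
Step 4: error magnitude e = S_0/v_5 = S_0·∏_{j≠5}(α_5 − α_j) = 5·5 = 25 ≡ 3 (mod 11).
Step 5: correct position 5: c_5 = r_5 − e = 4 − 3 ≡ 1 (mod 11). Hence c = [5, 10, 0, 9, 1].
  Check: interpolating c through the α_i gives m(x) = 6 + 3·x (degree < 2) with m(α_i) = c_i for every i, so c is indeed a codeword.


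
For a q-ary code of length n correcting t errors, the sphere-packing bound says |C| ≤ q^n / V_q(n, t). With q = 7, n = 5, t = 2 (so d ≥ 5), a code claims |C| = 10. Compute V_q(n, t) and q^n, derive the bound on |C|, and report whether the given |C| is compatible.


V_q(n, t) = 391, q^n = 16807, Hamming bound = 42, |C| = 10 ≤ bound (satisfied).

Step 1: Compute V_q(n, t) = Σ_{j=0}^2 C(n, j) (q−1)^j.
  j = 0: C(5,0)·(6)^0 = 1·1 = 1.
  j = 1: C(5,1)·(6)^1 = 5·6 = 30.
  j = 2: C(5,2)·(6)^2 = 10·36 = 360.
  V_q(n, t) = 1 + 30 + 360 = 391.
Step 2: q^n = 7^5 = 16807.
Step 3: Hamming bound ⌊q^n / V_q(n,t)⌋ = ⌊16807/391⌋ = 42.
Step 4: Compare |C| = 10 to 42: satisfied.
The claimed |C| lies below the Hamming bound.


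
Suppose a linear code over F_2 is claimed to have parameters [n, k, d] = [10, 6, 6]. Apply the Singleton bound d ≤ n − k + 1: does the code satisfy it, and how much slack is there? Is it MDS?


Singleton RHS = n − k + 1 = 5, slack = -1, bound violated (no such code; not MDS).

Singleton bound: d ≤ n − k + 1.
Here n = 10, k = 6, so n − k + 1 = 5.
Given d = 6, check d ≤ 5: NO.
Slack = (n − k + 1) − d = -1.
The slack is negative: d = 6 exceeds n − k + 1 = 5 by 1, so the Singleton bound is violated and no linear [10, 6, 6]_2 code can exist. In particular it is not MDS (MDS requires d = n − k + 1 exactly).
Description: the claimed parameters are [10, 6, 6]_2; such a code would be impossible (violates the Singleton bound).


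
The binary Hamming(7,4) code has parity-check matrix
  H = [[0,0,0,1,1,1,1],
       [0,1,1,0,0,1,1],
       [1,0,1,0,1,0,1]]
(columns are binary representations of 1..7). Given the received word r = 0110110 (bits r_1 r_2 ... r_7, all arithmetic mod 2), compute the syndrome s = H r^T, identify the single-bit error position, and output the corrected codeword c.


s = (0, 1, 0)^T, error position = 2, corrected codeword c = 0010110

Compute s = H r^T mod 2 one row at a time:
  s_1 = 0 + 1 + 1 + 0 = 2 ≡ 0 (mod 2).
  s_2 = 1 + 1 + 1 + 0 = 3 ≡ 1 (mod 2).
  s_3 = 0 + 1 + 1 + 0 = 2 ≡ 0 (mod 2).
s = (0, 1, 0)^T — this equals column 2 of H (binary 010), so error is at position 2.
Correct: flip bit 2 of r = 0110110 to get c = 0010110.


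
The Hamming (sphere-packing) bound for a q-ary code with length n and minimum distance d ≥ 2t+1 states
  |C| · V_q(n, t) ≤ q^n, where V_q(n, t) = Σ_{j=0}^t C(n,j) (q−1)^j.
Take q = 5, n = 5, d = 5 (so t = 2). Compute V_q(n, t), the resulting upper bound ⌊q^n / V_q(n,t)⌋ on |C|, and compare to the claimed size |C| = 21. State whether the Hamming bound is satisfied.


V_q(n, t) = 181, q^n = 3125, Hamming bound = 17, |C| = 21 > bound (violated).

Step 1: Compute V_q(n, t) = Σ_{j=0}^2 C(n, j) (q−1)^j.
  j = 0: C(5,0)·(4)^0 = 1·1 = 1.
  j = 1: C(5,1)·(4)^1 = 5·4 = 20.
  j = 2: C(5,2)·(4)^2 = 10·16 = 160.
  V_q(n, t) = 1 + 20 + 160 = 181.
Step 2: q^n = 5^5 = 3125.
Step 3: Hamming bound ⌊q^n / V_q(n,t)⌋ = ⌊3125/181⌋ = 17.
Step 4: Compare |C| = 21 to 17: violated.
The claimed |C| lies above the Hamming bound, so no 5-ary code of length 5 with d ≥ 5 can have 21 codewords.


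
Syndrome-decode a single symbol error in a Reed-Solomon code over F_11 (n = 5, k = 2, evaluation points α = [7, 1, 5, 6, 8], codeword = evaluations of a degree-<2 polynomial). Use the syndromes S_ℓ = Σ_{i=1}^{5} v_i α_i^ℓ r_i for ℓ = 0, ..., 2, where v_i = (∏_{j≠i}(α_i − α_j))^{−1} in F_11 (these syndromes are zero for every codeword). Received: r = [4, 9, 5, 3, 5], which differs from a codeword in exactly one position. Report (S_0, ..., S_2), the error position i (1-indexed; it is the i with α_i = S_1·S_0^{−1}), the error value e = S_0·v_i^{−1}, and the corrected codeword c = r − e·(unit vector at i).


S = (4, 9, 1), error at position 3, error magnitude e = 3, c = [4, 9, 2, 3, 5].

Step 1: column multipliers v_i = (∏_{j≠i}(α_i − α_j))^{−1} mod 11.
  i = 1 (α = 7): (7−1)(7−5)(7−6)(7−8) = 6·2·1·(−1) = −12 ≡ 10, so v_1 = 10^{−1} = 10 (mod 11).
  i = 2 (α = 1): (1−7)(1−5)(1−6)(1−8) = (−6)·(−4)·(−5)·(−7) = 840 ≡ 4, so v_2 = 4^{−1} = 3 (mod 11).
  i = 3 (α = 5): (5−7)(5−1)(5−6)(5−8) = (−2)·4·(−1)·(−3) = −24 ≡ 9, so v_3 = 9^{−1} = 5 (mod 11).
  i = 4 (α = 6): (6−7)(6−1)(6−5)(6−8) = (−1)·5·1·(−2) = 10 ≡ 10, so v_4 = 10^{−1} = 10 (mod 11).
  i = 5 (α = 8): (8−7)(8−1)(8−5)(8−6) = 1·7·3·2 = 42 ≡ 9, so v_5 = 9^{−1} = 5 (mod 11).
  v = [10, 3, 5, 10, 5].
Step 2: syndromes of r = [4, 9, 5, 3, 5] (all sums mod 11).
  S_0 = Σ v_i r_i = 10·4 + 3·9 + 5·5 + 10·3 + 5·5 = 147 ≡ 4.
  S_1 = Σ v_i α_i r_i = 10·7·4 + 3·1·9 + 5·5·5 + 10·6·3 + 5·8·5 = 812 ≡ 9.
  α_i^2 mod 11 = [5, 1, 3, 3, 9].
  S_2 = Σ v_i α_i^2 r_i = 10·5·4 + 3·1·9 + 5·3·5 + 10·3·3 + 5·9·5 = 617 ≡ 1.
  S = (4, 9, 1) ≠ 0, so r is not a codeword (an error is present).
Step 3: locate the error. For a single error e at position i, S_ℓ = v_i·e·α_i^ℓ, so α_err = S_1/S_0.
  S_0^{−1} = 4^{−1} = 3 (mod 11), so α_err = 9·3 = 27 ≡ 5 = α_3. Error position i = 3.
  Consistency check: S_2/S_1 = 1·5 = 5 ≡ 5 = α_err ✓ (single-error assumption holds).
Step 4: error magnitude e = S_0/v_3 = S_0·∏_{j≠3}(α_3 − α_j) = 4·9 = 36 ≡ 3 (mod 11).
Step 5: correct position 3: c_3 = r_3 − e = 5 − 3 ≡ 2 (mod 11). Hence c = [4, 9, 2, 3, 5].
  Check: interpolating c through the α_i gives m(x) = 8 + 1·x (degree < 2) with m(α_i) = c_i for every i, so c is indeed a codeword.


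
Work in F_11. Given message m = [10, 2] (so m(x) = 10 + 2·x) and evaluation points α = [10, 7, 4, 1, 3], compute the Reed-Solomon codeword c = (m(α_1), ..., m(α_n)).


c = [8, 2, 7, 1, 5]

Message polynomial: m(x) = 10 + 2·x (mod 11).
For each evaluation point α_i, compute m(α_i) mod 11:
  α_1 = 10: Horner steps 2 → 8, so m(10) = 8.
  α_2 = 7: Horner steps 2 → 2, so m(7) = 2.
  α_3 = 4: Horner steps 2 → 7, so m(4) = 7.
  α_4 = 1: Horner steps 2 → 1, so m(1) = 1.
  α_5 = 3: Horner steps 2 → 5, so m(3) = 5.
Codeword c = [8, 2, 7, 1, 5] ∈ F_11^5.


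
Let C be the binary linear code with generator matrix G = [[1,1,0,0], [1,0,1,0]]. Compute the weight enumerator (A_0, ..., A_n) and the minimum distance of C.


Weight distribution: A_0 = 1, A_2 = 3. Minimum distance d = 2.

Enumerate all 2^2 = 4 messages m ∈ F_2^2.
For each, compute codeword c = mG in F_2^4, then tally its weight.
  m = 00 → c = 0000, weight = 0.
  m = 10 → c = 1100, weight = 2.
  m = 01 → c = 1010, weight = 2.
  m = 11 → c = 0110, weight = 2.
Tally weights:
  weight 0: 1 codewords.
  weight 2: 3 codewords.
Minimum distance d = smallest w > 0 with A_w > 0 = 2.
Sanity: Σ A_w = 4 = 2^2 = 4 ✓.


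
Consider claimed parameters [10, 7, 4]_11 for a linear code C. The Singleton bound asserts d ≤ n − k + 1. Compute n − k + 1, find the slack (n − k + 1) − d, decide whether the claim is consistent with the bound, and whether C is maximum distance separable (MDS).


Singleton RHS = n − k + 1 = 4, slack = 0, bound satisfied, MDS.

Singleton bound: d ≤ n − k + 1.
Here n = 10, k = 7, so n − k + 1 = 4.
Given d = 4, check d ≤ 4: YES.
Slack = (n − k + 1) − d = 0.
The code is MDS (slack = 0).
Description: the claimed parameters are [10, 7, 4]_11; such a code would be MDS (meets Singleton bound).


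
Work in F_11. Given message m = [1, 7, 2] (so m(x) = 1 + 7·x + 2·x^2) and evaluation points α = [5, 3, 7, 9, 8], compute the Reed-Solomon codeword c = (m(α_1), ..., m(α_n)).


c = [9, 7, 5, 6, 9]

Message polynomial: m(x) = 1 + 7·x + 2·x^2 (mod 11).
For each evaluation point α_i, compute m(α_i) mod 11:
  α_1 = 5: Horner steps 2 → 6 → 9, so m(5) = 9.
  α_2 = 3: Horner steps 2 → 2 → 7, so m(3) = 7.
  α_3 = 7: Horner steps 2 → 10 → 5, so m(7) = 5.
  α_4 = 9: Horner steps 2 → 3 → 6, so m(9) = 6.
  α_5 = 8: Horner steps 2 → 1 → 9, so m(8) = 9.
Codeword c = [9, 7, 5, 6, 9] ∈ F_11^5.


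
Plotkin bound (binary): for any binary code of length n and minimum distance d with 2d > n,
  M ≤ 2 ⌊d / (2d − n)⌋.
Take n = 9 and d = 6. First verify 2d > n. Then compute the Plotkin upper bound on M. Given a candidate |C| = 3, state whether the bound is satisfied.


Plotkin bound M ≤ 4; given |C| = 3 ≤ bound (satisfied).

Check applicability: 2d = 12, n = 9.
2d − n = 3 > 0, so Plotkin applies.
Compute d/(2d−n) = 6/3 ≈ 2.0000.
⌊d/(2d−n)⌋ = 2.
Plotkin bound: M ≤ 2·2 = 4.
Given |C| = 3, check: satisfied.
This |C| is below the Plotkin bound.


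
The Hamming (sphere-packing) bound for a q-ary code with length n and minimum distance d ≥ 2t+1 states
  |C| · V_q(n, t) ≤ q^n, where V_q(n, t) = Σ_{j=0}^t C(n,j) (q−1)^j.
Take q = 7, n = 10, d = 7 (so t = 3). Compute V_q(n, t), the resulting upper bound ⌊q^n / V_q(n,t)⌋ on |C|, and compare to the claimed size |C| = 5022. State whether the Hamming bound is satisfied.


V_q(n, t) = 27601, q^n = 282475249, Hamming bound = 10234, |C| = 5022 ≤ bound (satisfied).

Step 1: Compute V_q(n, t) = Σ_{j=0}^3 C(n, j) (q−1)^j.
  j = 0: C(10,0)·(6)^0 = 1·1 = 1.
  j = 1: C(10,1)·(6)^1 = 10·6 = 60.
  j = 2: C(10,2)·(6)^2 = 45·36 = 1620.
  j = 3: C(10,3)·(6)^3 = 120·216 = 25920.
  V_q(n, t) = 1 + 60 + 1620 + 25920 = 27601.
Step 2: q^n = 7^10 = 282475249.
Step 3: Hamming bound ⌊q^n / V_q(n,t)⌋ = ⌊282475249/27601⌋ = 10234.
Step 4: Compare |C| = 5022 to 10234: satisfied.
The claimed |C| lies below the Hamming bound.


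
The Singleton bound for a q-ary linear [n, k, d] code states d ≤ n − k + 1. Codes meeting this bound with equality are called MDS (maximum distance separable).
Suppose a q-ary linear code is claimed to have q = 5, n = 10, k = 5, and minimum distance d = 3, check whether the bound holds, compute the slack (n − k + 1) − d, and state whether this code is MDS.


Singleton RHS = n − k + 1 = 6, slack = 3, bound satisfied, not MDS.

Singleton bound: d ≤ n − k + 1.
Here n = 10, k = 5, so n − k + 1 = 6.
Given d = 3, check d ≤ 6: YES.
Slack = (n − k + 1) − d = 3.
The code is NOT MDS (slack = 3 > 0).
Description: the claimed parameters are [10, 5, 3]_5; such a code would be non-MDS.


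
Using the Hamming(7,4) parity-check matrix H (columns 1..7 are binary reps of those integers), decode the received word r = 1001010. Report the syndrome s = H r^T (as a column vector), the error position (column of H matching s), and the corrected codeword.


s = (0, 1, 1)^T, error position = 3, corrected codeword c = 1011010

Compute s = H r^T mod 2 one row at a time:
  s_1 = 1 + 0 + 1 + 0 = 2 ≡ 0 (mod 2).
  s_2 = 0 + 0 + 1 + 0 = 1 ≡ 1 (mod 2).
  s_3 = 1 + 0 + 0 + 0 = 1 ≡ 1 (mod 2).
s = (0, 1, 1)^T — this equals column 3 of H (binary 011), so error is at position 3.
Correct: flip bit 3 of r = 1001010 to get c = 1011010.


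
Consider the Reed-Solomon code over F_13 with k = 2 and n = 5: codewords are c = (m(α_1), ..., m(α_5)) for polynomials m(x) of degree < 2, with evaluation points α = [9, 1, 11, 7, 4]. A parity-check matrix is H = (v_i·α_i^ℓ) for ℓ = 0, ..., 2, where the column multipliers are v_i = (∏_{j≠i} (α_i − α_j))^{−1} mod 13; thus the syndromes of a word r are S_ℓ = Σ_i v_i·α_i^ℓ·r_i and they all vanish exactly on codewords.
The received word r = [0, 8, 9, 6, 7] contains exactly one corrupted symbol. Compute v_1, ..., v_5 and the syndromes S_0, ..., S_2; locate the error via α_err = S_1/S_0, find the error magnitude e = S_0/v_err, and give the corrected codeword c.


S = (10, 12, 4), error at position 1, error magnitude e = 12, c = [1, 8, 9, 6, 7].

Step 1: column multipliers v_i = (∏_{j≠i}(α_i − α_j))^{−1} mod 13.
  i = 1 (α = 9): (9−1)(9−11)(9−7)(9−4) = 8·(−2)·2·5 = −160 ≡ 9, so v_1 = 9^{−1} = 3 (mod 13).
  i = 2 (α = 1): (1−9)(1−11)(1−7)(1−4) = (−8)·(−10)·(−6)·(−3) = 1440 ≡ 10, so v_2 = 10^{−1} = 4 (mod 13).
  i = 3 (α = 11): (11−9)(11−1)(11−7)(11−4) = 2·10·4·7 = 560 ≡ 1, so v_3 = 1^{−1} = 1 (mod 13).
  i = 4 (α = 7): (7−9)(7−1)(7−11)(7−4) = (−2)·6·(−4)·3 = 144 ≡ 1, so v_4 = 1^{−1} = 1 (mod 13).
  i = 5 (α = 4): (4−9)(4−1)(4−11)(4−7) = (−5)·3·(−7)·(−3) = −315 ≡ 10, so v_5 = 10^{−1} = 4 (mod 13).
  v = [3, 4, 1, 1, 4].
Step 2: syndromes of r = [0, 8, 9, 6, 7] (all sums mod 13).
  S_0 = Σ v_i r_i = 3·0 + 4·8 + 1·9 + 1·6 + 4·7 = 75 ≡ 10.
  S_1 = Σ v_i α_i r_i = 3·9·0 + 4·1·8 + 1·11·9 + 1·7·6 + 4·4·7 = 285 ≡ 12.
  α_i^2 mod 13 = [3, 1, 4, 10, 3].
  S_2 = Σ v_i α_i^2 r_i = 3·3·0 + 4·1·8 + 1·4·9 + 1·10·6 + 4·3·7 = 212 ≡ 4.
  S = (10, 12, 4) ≠ 0, so r is not a codeword (an error is present).
Step 3: locate the error. For a single error e at position i, S_ℓ = v_i·e·α_i^ℓ, so α_err = S_1/S_0.
  S_0^{−1} = 10^{−1} = 4 (mod 13), so α_err = 12·4 = 48 ≡ 9 = α_1. Error position i = 1.
  Consistency check: S_2/S_1 = 4·12 = 48 ≡ 9 = α_err ✓ (single-error assumption holds).
Step 4: error magnitude e = S_0/v_1 = S_0·∏_{j≠1}(α_1 − α_j) = 10·9 = 90 ≡ 12 (mod 13).
Step 5: correct position 1: c_1 = r_1 − e = 0 − 12 ≡ 1 (mod 13). Hence c = [1, 8, 9, 6, 7].
  Check: interpolating c through the α_i gives m(x) = 4 + 4·x (degree < 2) with m(α_i) = c_i for every i, so c is indeed a codeword.


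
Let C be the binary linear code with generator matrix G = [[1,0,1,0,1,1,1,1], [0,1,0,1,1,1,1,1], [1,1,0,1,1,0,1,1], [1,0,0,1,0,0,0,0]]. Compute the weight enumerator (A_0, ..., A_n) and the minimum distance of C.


Weight distribution: A_0 = 1, A_2 = 4, A_4 = 5, A_6 = 6. Minimum distance d = 2.

Enumerate all 2^4 = 16 messages m ∈ F_2^4.
For each, compute codeword c = mG in F_2^8, then tally its weight.
  m = 0000 → c = 00000000, weight = 0.
  m = 1000 → c = 10101111, weight = 6.
  m = 0100 → c = 01011111, weight = 6.
  m = 1100 → c = 11110000, weight = 4.
  m = 0010 → c = 11011011, weight = 6.
  m = 1010 → c = 01110100, weight = 4.
  m = 0110 → c = 10000100, weight = 2.
  m = 1110 → c = 00101011, weight = 4.
  m = 0001 → c = 10010000, weight = 2.
  m = 1001 → c = 00111111, weight = 6.
  m = 0101 → c = 11001111, weight = 6.
  m = 1101 → c = 01100000, weight = 2.
  m = 0011 → c = 01001011, weight = 4.
  m = 1011 → c = 11100100, weight = 4.
  m = 0111 → c = 00010100, weight = 2.
  m = 1111 → c = 10111011, weight = 6.
Tally weights:
  weight 0: 1 codewords.
  weight 2: 4 codewords.
  weight 4: 5 codewords.
  weight 6: 6 codewords.
Minimum distance d = smallest w > 0 with A_w > 0 = 2.
Sanity: Σ A_w = 16 = 2^4 = 16 ✓.


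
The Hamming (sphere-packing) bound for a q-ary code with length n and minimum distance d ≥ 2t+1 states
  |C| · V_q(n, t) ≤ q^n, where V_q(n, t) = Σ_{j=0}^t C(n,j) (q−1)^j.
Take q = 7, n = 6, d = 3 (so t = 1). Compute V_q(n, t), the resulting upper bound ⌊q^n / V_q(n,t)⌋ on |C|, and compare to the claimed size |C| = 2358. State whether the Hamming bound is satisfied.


V_q(n, t) = 37, q^n = 117649, Hamming bound = 3179, |C| = 2358 ≤ bound (satisfied).

Step 1: Compute V_q(n, t) = Σ_{j=0}^1 C(n, j) (q−1)^j.
  j = 0: C(6,0)·(6)^0 = 1·1 = 1.
  j = 1: C(6,1)·(6)^1 = 6·6 = 36.
  V_q(n, t) = 1 + 36 = 37.
Step 2: q^n = 7^6 = 117649.
Step 3: Hamming bound ⌊q^n / V_q(n,t)⌋ = ⌊117649/37⌋ = 3179.
Step 4: Compare |C| = 2358 to 3179: satisfied.
The claimed |C| lies below the Hamming bound.


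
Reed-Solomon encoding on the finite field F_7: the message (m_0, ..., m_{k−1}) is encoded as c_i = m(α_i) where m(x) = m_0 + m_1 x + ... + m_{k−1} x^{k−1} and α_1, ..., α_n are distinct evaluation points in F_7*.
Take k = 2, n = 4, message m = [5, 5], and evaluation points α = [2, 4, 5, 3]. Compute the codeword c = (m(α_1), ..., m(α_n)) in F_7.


c = [1, 4, 2, 6]

Message polynomial: m(x) = 5 + 5·x (mod 7).
For each evaluation point α_i, compute m(α_i) mod 7:
  α_1 = 2: Horner steps 5 → 1, so m(2) = 1.
  α_2 = 4: Horner steps 5 → 4, so m(4) = 4.
  α_3 = 5: Horner steps 5 → 2, so m(5) = 2.
  α_4 = 3: Horner steps 5 → 6, so m(3) = 6.
Codeword c = [1, 4, 2, 6] ∈ F_7^4.


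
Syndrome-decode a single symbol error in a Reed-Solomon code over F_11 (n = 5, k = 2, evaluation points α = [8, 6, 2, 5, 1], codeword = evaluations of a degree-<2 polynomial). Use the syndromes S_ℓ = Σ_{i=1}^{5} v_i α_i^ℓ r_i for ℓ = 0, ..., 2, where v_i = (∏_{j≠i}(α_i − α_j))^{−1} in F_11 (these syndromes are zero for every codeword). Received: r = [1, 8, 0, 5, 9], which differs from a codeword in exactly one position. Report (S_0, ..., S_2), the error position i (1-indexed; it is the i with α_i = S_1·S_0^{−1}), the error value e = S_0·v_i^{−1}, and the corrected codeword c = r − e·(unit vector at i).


S = (7, 2, 10), error at position 4, error magnitude e = 10, c = [1, 8, 0, 6, 9].

Step 1: column multipliers v_i = (∏_{j≠i}(α_i − α_j))^{−1} mod 11.
  i = 1 (α = 8): (8−6)(8−2)(8−5)(8−1) = 2·6·3·7 = 252 ≡ 10, so v_1 = 10^{−1} = 10 (mod 11).
  i = 2 (α = 6): (6−8)(6−2)(6−5)(6−1) = (−2)·4·1·5 = −40 ≡ 4, so v_2 = 4^{−1} = 3 (mod 11).
  i = 3 (α = 2): (2−8)(2−6)(2−5)(2−1) = (−6)·(−4)·(−3)·1 = −72 ≡ 5, so v_3 = 5^{−1} = 9 (mod 11).
  i = 4 (α = 5): (5−8)(5−6)(5−2)(5−1) = (−3)·(−1)·3·4 = 36 ≡ 3, so v_4 = 3^{−1} = 4 (mod 11).
  i = 5 (α = 1): (1−8)(1−6)(1−2)(1−5) = (−7)·(−5)·(−1)·(−4) = 140 ≡ 8, so v_5 = 8^{−1} = 7 (mod 11).
  v = [10, 3, 9, 4, 7].
Step 2: syndromes of r = [1, 8, 0, 5, 9] (all sums mod 11).
  S_0 = Σ v_i r_i = 10·1 + 3·8 + 9·0 + 4·5 + 7·9 = 117 ≡ 7.
  S_1 = Σ v_i α_i r_i = 10·8·1 + 3·6·8 + 9·2·0 + 4·5·5 + 7·1·9 = 387 ≡ 2.
  α_i^2 mod 11 = [9, 3, 4, 3, 1].
  S_2 = Σ v_i α_i^2 r_i = 10·9·1 + 3·3·8 + 9·4·0 + 4·3·5 + 7·1·9 = 285 ≡ 10.
  S = (7, 2, 10) ≠ 0, so r is not a codeword (an error is present).
Step 3: locate the error. For a single error e at position i, S_ℓ = v_i·e·α_i^ℓ, so α_err = S_1/S_0.
  S_0^{−1} = 7^{−1} = 8 (mod 11), so α_err = 2·8 = 16 ≡ 5 = α_4. Error position i = 4.
  Consistency check: S_2/S_1 = 10·6 = 60 ≡ 5 = α_err ✓ (single-error assumption holds).
Step 4: error magnitude e = S_0/v_4 = S_0·∏_{j≠4}(α_4 − α_j) = 7·3 = 21 ≡ 10 (mod 11).
Step 5: correct position 4: c_4 = r_4 − e = 5 − 10 ≡ 6 (mod 11). Hence c = [1, 8, 0, 6, 9].
  Check: interpolating c through the α_i gives m(x) = 7 + 2·x (degree < 2) with m(α_i) = c_i for every i, so c is indeed a codeword.


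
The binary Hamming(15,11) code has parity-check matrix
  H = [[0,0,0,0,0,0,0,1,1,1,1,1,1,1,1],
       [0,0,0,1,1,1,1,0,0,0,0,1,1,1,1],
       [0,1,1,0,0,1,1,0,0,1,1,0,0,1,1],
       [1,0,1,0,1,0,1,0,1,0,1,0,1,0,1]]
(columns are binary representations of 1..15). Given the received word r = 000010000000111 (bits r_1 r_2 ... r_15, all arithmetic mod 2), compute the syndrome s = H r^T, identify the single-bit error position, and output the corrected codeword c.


s = (1, 0, 0, 1)^T, error position = 9, corrected codeword c = 000010001000111

Compute s = H r^T mod 2 one row at a time:
  s_1 = 0 + 0 + 0 + 0 + 0 + 1 + 1 + 1 = 3 ≡ 1 (mod 2).
  s_2 = 0 + 1 + 0 + 0 + 0 + 1 + 1 + 1 = 4 ≡ 0 (mod 2).
  s_3 = 0 + 0 + 0 + 0 + 0 + 0 + 1 + 1 = 2 ≡ 0 (mod 2).
  s_4 = 0 + 0 + 1 + 0 + 0 + 0 + 1 + 1 = 3 ≡ 1 (mod 2).
s = (1, 0, 0, 1)^T — this equals column 9 of H (binary 1001), so error is at position 9.
Correct: flip bit 9 of r = 000010000000111 to get c = 000010001000111.


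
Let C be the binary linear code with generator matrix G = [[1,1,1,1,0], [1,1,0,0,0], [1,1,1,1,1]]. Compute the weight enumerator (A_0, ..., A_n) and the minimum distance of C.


Weight distribution: A_0 = 1, A_1 = 1, A_2 = 2, A_3 = 2, A_4 = 1, A_5 = 1. Minimum distance d = 1.

Enumerate all 2^3 = 8 messages m ∈ F_2^3.
For each, compute codeword c = mG in F_2^5, then tally its weight.
  m = 000 → c = 00000, weight = 0.
  m = 100 → c = 11110, weight = 4.
  m = 010 → c = 11000, weight = 2.
  m = 110 → c = 00110, weight = 2.
  m = 001 → c = 11111, weight = 5.
  m = 101 → c = 00001, weight = 1.
  m = 011 → c = 00111, weight = 3.
  m = 111 → c = 11001, weight = 3.
Tally weights:
  weight 0: 1 codewords.
  weight 1: 1 codewords.
  weight 2: 2 codewords.
  weight 3: 2 codewords.
  weight 4: 1 codewords.
  weight 5: 1 codewords.
Minimum distance d = smallest w > 0 with A_w > 0 = 1.
Sanity: Σ A_w = 8 = 2^3 = 8 ✓.


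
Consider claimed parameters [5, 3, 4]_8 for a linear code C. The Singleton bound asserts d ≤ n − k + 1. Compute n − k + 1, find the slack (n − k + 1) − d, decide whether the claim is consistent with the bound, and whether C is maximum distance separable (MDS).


Singleton RHS = n − k + 1 = 3, slack = -1, bound violated (no such code; not MDS).

Singleton bound: d ≤ n − k + 1.
Here n = 5, k = 3, so n − k + 1 = 3.
Given d = 4, check d ≤ 3: NO.
Slack = (n − k + 1) − d = -1.
The slack is negative: d = 4 exceeds n − k + 1 = 3 by 1, so the Singleton bound is violated and no linear [5, 3, 4]_8 code can exist. In particular it is not MDS (MDS requires d = n − k + 1 exactly).
Description: the claimed parameters are [5, 3, 4]_8; such a code would be impossible (violates the Singleton bound).


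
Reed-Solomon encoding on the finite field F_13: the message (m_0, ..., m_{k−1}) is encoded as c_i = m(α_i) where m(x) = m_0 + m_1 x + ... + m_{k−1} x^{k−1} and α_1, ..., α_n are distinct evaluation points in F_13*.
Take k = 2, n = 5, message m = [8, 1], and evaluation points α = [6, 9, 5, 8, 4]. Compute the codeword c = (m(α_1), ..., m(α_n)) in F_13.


c = [1, 4, 0, 3, 12]

Message polynomial: m(x) = 8 + 1·x (mod 13).
For each evaluation point α_i, compute m(α_i) mod 13:
  α_1 = 6: Horner steps 1 → 1, so m(6) = 1.
  α_2 = 9: Horner steps 1 → 4, so m(9) = 4.
  α_3 = 5: Horner steps 1 → 0, so m(5) = 0.
  α_4 = 8: Horner steps 1 → 3, so m(8) = 3.
  α_5 = 4: Horner steps 1 → 12, so m(4) = 12.
Codeword c = [1, 4, 0, 3, 12] ∈ F_13^5.


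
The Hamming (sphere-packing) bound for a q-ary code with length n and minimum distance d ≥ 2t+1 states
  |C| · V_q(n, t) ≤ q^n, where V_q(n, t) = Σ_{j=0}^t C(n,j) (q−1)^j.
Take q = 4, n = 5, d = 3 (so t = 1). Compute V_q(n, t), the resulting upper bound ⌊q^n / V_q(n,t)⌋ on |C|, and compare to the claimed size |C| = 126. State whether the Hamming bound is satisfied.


V_q(n, t) = 16, q^n = 1024, Hamming bound = 64, |C| = 126 > bound (violated).

Step 1: Compute V_q(n, t) = Σ_{j=0}^1 C(n, j) (q−1)^j.
  j = 0: C(5,0)·(3)^0 = 1·1 = 1.
  j = 1: C(5,1)·(3)^1 = 5·3 = 15.
  V_q(n, t) = 1 + 15 = 16.
Step 2: q^n = 4^5 = 1024.
Step 3: Hamming bound ⌊q^n / V_q(n,t)⌋ = ⌊1024/16⌋ = 64.
Step 4: Compare |C| = 126 to 64: violated.
The claimed |C| lies above the Hamming bound, so no 4-ary code of length 5 with d ≥ 3 can have 126 codewords.


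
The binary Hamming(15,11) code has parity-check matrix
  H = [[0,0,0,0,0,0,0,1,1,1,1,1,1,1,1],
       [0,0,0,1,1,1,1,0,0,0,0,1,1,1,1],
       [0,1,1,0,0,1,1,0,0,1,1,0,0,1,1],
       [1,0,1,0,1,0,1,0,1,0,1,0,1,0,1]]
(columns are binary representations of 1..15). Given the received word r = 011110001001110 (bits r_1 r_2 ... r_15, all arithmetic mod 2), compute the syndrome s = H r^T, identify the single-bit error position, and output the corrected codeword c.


s = (0, 1, 1, 0)^T, error position = 6, corrected codeword c = 011111001001110

Compute s = H r^T mod 2 one row at a time:
  s_1 = 0 + 1 + 0 + 0 + 1 + 1 + 1 + 0 = 4 ≡ 0 (mod 2).
  s_2 = 1 + 1 + 0 + 0 + 1 + 1 + 1 + 0 = 5 ≡ 1 (mod 2).
  s_3 = 1 + 1 + 0 + 0 + 0 + 0 + 1 + 0 = 3 ≡ 1 (mod 2).
  s_4 = 0 + 1 + 1 + 0 + 1 + 0 + 1 + 0 = 4 ≡ 0 (mod 2).
s = (0, 1, 1, 0)^T — this equals column 6 of H (binary 0110), so error is at position 6.
Correct: flip bit 6 of r = 011110001001110 to get c = 011111001001110.


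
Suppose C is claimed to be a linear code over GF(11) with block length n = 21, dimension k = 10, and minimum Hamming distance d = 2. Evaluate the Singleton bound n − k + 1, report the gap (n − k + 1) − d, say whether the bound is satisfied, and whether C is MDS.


Singleton RHS = n − k + 1 = 12, slack = 10, bound satisfied, not MDS.

Singleton bound: d ≤ n − k + 1.
Here n = 21, k = 10, so n − k + 1 = 12.
Given d = 2, check d ≤ 12: YES.
Slack = (n − k + 1) − d = 10.
The code is NOT MDS (slack = 10 > 0).
Description: the claimed parameters are [21, 10, 2]_11; such a code would be non-MDS.


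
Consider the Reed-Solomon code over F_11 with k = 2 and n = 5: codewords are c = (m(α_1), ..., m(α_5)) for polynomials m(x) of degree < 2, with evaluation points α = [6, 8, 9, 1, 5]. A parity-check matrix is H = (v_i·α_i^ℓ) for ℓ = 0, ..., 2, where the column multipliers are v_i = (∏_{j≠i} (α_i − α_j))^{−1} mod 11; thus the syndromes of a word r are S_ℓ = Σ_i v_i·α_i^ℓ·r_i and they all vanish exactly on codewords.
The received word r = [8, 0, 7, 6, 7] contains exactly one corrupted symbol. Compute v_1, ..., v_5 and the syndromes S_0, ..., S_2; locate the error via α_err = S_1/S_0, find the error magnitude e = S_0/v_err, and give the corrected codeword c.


S = (4, 9, 1), error at position 5, error magnitude e = 6, c = [8, 0, 7, 6, 1].

Step 1: column multipliers v_i = (∏_{j≠i}(α_i − α_j))^{−1} mod 11.
  i = 1 (α = 6): (6−8)(6−9)(6−1)(6−5) = (−2)·(−3)·5·1 = 30 ≡ 8, so v_1 = 8^{−1} = 7 (mod 11).
  i = 2 (α = 8): (8−6)(8−9)(8−1)(8−5) = 2·(−1)·7·3 = −42 ≡ 2, so v_2 = 2^{−1} = 6 (mod 11).
  i = 3 (α = 9): (9−6)(9−8)(9−1)(9−5) = 3·1·8·4 = 96 ≡ 8, so v_3 = 8^{−1} = 7 (mod 11).
  i = 4 (α = 1): (1−6)(1−8)(1−9)(1−5) = (−5)·(−7)·(−8)·(−4) = 1120 ≡ 9, so v_4 = 9^{−1} = 5 (mod 11).
  i = 5 (α = 5): (5−6)(5−8)(5−9)(5−1) = (−1)·(−3)·(−4)·4 = −48 ≡ 7, so v_5 = 7^{−1} = 8 (mod 11).
  v = [7, 6, 7, 5, 8].
Step 2: syndromes of r = [8, 0, 7, 6, 7] (all sums mod 11).
  S_0 = Σ v_i r_i = 7·8 + 6·0 + 7·7 + 5·6 + 8·7 = 191 ≡ 4.
  S_1 = Σ v_i α_i r_i = 7·6·8 + 6·8·0 + 7·9·7 + 5·1·6 + 8·5·7 = 1087 ≡ 9.
  α_i^2 mod 11 = [3, 9, 4, 1, 3].
  S_2 = Σ v_i α_i^2 r_i = 7·3·8 + 6·9·0 + 7·4·7 + 5·1·6 + 8·3·7 = 562 ≡ 1.
  S = (4, 9, 1) ≠ 0, so r is not a codeword (an error is present).
Step 3: locate the error. For a single error e at position i, S_ℓ = v_i·e·α_i^ℓ, so α_err = S_1/S_0.
  S_0^{−1} = 4^{−1} = 3 (mod 11), so α_err = 9·3 = 27 ≡ 5 = α_5. Error position i = 5.
  Consistency check: S_2/S_1 = 1·5 = 5 ≡ 5 = α_err ✓ (single-error assumption holds).
Step 4: error magnitude e = S_0/v_5 = S_0·∏_{j≠5}(α_5 − α_j) = 4·7 = 28 ≡ 6 (mod 11).
Step 5: correct position 5: c_5 = r_5 − e = 7 − 6 ≡ 1 (mod 11). Hence c = [8, 0, 7, 6, 1].
  Check: interpolating c through the α_i gives m(x) = 10 + 7·x (degree < 2) with m(α_i) = c_i for every i, so c is indeed a codeword.
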